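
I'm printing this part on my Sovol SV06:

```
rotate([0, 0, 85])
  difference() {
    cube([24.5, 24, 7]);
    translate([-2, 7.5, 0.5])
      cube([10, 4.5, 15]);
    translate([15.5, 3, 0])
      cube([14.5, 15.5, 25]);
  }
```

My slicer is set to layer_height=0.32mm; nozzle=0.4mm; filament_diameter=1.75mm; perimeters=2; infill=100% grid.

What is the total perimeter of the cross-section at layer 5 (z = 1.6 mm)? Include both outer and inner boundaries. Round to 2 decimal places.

131.00 mm

At z = 1.6 mm: the 24.5×24 cube contributes its full rectangle (perimeter 97.00 mm); the 10×4.5 cube at (-2, 7.5) contributes its full rectangle (perimeter 29.00 mm); the 14.5×15.5 cube at (15.5, 3) contributes its full rectangle (perimeter 60.00 mm); After the difference (first − rest): starting from the 24.5×24 cube, the 10×4.5 cube at (-2, 7.5) partially overlaps it — only the 36.00 mm² overlap (of its 45.00 mm²) is removed, clipping the outline; the 14.5×15.5 cube at (15.5, 3) partially overlaps it — only the 139.50 mm² overlap (of its 224.75 mm²) is removed, clipping the outline — boundary = 131.00 mm; (whole slice rotated 85° about Z — lengths, areas and connectivity unchanged). Overall, the cross-section is a single solid region. Total boundary length (outer) = 131.00 mm.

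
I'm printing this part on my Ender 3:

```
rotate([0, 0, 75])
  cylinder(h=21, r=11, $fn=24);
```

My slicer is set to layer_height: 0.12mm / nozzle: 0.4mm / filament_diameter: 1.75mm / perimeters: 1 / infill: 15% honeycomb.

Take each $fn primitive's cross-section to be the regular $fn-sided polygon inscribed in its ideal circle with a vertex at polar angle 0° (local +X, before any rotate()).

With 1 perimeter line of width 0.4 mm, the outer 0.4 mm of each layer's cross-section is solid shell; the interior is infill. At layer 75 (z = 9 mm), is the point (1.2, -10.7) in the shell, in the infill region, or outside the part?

shell

At z = 9 mm: the r=11 cylinder gives a regular 24-gon of circumradius 11 (constant along its height); (whole slice rotated 75° about Z — lengths, areas and connectivity unchanged). Overall, the cross-section is a single solid region. Undo the 75° rotation: the query point maps to (-10.025, -3.928) in the un-rotated model frame. The nearest boundary edge runs (-10.63, -2.85)→(-9.53, -5.50); distance from the point to it = 0.14 mm. The point is inside the cross-section, 0.14 mm from the nearest boundary — within the 0.4 mm shell band (1 × 0.4).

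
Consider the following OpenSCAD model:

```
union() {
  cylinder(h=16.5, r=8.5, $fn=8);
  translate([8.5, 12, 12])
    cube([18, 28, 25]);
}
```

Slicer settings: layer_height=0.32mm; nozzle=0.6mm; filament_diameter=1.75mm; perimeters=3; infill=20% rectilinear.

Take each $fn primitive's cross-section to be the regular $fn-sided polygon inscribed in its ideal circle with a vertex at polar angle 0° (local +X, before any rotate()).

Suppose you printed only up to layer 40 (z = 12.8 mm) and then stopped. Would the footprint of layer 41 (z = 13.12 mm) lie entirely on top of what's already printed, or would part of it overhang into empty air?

entirely on top

Compare the two slices. At z = 12.8: the r=8.5 cylinder contributes a regular 8-gon of circumradius 8.5 (area = (8/2)·8.500²·sin(360°/8) = 204.35 mm²); the 18×28 cube at (8.5, 12) contributes its full rectangle (area 504.00 mm²); Merging all regions: the 2 present regions are separate (no shared area or edge), so areas and boundary lengths simply add and each stays a separate island — area = 708.35 mm². At z = 13.12: the cylinder: section is a regular 8-gon, circumradius r=8.5 (area = (8/2)·8.500²·sin(360°/8) = 204.35 mm²); the cube at (8.5, 12) is present — its section is the full 18×28 rectangle (area 504.00 mm²); Taking the union: the 2 present regions are separate (no shared area or edge), so areas and boundary lengths simply add and each stays a separate island — area = 708.35 mm². Checking containment: the cross-section at z = 13.12 is a subset of the cross-section at z = 12.8.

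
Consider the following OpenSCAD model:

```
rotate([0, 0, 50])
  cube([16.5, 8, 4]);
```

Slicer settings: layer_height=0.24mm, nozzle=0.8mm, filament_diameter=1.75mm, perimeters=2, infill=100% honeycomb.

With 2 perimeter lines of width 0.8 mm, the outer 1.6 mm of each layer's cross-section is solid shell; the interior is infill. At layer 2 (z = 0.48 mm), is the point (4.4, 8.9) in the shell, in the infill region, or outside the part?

At z = 0.48 mm: the cube is present — its section is the full 16.5×8 rectangle; (rotated 50° about Z; rotation is an isometry so areas/perimeters/island counts are preserved). Overall, the cross-section is a single solid region. Undo the 50° rotation: the query point maps to (9.646, 2.350) in the un-rotated model frame. The nearest boundary edge runs (0.00, 0.00)→(16.50, 0.00); distance from the point to it = 2.35 mm. The point is inside the cross-section and 2.35 mm from the nearest boundary — more than the 1.6 mm shell width (2 × 0.8), so it's in the infill interior.

infill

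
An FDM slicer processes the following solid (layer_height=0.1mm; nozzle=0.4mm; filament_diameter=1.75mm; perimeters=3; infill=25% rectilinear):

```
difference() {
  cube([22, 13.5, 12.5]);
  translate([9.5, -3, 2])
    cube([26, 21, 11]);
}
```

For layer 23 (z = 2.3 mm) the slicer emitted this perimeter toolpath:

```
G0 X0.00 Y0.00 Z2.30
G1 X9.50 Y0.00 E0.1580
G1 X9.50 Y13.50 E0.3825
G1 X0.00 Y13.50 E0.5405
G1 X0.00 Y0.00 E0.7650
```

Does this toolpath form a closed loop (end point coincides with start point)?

Start point (G0): (0.00, 0.00). End point (last G1): the path returns to the start — closed.

yes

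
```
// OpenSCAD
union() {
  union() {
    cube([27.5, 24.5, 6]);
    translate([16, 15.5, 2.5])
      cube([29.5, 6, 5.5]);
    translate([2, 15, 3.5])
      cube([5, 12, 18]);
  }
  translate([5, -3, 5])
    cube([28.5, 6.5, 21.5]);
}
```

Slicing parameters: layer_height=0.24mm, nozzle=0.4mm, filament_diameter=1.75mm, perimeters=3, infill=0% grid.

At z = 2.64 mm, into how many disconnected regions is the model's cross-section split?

At z = 2.64 mm: the cube (footprint 27.5×24.5) is included at this height; the cube at (16, 15.5) (footprint 29.5×6) is included at this height; the cube at (2, 15) does not reach this height (z outside [3.5, 21.5]); Combining (union): the regions partially overlap (shared area 69.00 mm²), so overlapping operands fuse into one piece — 1 connected region; the cube at (5, -3) is absent (z outside [5, 26.5]); Merging all regions: only the result so far is present, so the union is just that shape — 1 connected region. The result has 1 disconnected region.

1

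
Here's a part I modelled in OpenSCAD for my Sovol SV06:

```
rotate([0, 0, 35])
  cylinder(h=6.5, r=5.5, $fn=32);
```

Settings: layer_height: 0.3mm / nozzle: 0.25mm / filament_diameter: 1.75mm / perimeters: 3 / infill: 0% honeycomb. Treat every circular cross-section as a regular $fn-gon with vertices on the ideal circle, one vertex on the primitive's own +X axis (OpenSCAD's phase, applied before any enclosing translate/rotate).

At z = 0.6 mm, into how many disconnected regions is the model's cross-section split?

At z = 0.6 mm: the cylinder: section is a regular 32-gon, circumradius r=5.5; (rotated 35° about Z; rotation is an isometry so areas/perimeters/island counts are preserved). The result has 1 disconnected region.

1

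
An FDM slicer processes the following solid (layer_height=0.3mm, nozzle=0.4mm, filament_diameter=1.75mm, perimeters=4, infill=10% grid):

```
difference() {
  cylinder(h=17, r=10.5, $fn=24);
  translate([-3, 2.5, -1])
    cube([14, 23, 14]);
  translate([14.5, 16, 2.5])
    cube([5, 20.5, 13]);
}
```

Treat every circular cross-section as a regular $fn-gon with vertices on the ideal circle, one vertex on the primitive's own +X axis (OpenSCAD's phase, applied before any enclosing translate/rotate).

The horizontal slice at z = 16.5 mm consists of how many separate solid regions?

At z = 16.5 mm: the cylinder: section is a regular 24-gon, circumradius r=10.5; the cube at (-3, 2.5) does not reach this height (z outside [-1, 13]); the cube at (14.5, 16) does not reach this height (z outside [2.5, 15.5]); Subtracting the remaining from the first: none of the subtracted shapes is present at this height, so the r=10.5 cylinder is unchanged — 1 connected region. The result has 1 disconnected region.

1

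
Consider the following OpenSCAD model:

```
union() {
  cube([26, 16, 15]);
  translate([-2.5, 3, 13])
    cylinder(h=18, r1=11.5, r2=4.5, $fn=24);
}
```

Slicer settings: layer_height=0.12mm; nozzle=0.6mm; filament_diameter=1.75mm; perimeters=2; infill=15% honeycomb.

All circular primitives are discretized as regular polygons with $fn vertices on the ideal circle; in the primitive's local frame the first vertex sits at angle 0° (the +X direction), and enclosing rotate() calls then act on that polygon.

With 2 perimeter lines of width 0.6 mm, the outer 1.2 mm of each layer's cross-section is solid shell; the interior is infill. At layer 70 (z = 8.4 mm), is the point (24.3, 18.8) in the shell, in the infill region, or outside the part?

outside

At z = 8.4 mm: the cube (footprint 26×16) is included at this height; the cone at (-2.5, 3) is absent (z outside [13, 31]); Combining (union): only the 26×16 cube is present, so the union is just that shape — 1 connected region. Overall, the cross-section is a single solid region. The nearest boundary edge runs (26.00, 16.00)→(0.00, 16.00); distance from the point to it = 2.80 mm. The point is not inside any of the regions above, so it lies outside the cross-section (2.80 mm from the nearest boundary).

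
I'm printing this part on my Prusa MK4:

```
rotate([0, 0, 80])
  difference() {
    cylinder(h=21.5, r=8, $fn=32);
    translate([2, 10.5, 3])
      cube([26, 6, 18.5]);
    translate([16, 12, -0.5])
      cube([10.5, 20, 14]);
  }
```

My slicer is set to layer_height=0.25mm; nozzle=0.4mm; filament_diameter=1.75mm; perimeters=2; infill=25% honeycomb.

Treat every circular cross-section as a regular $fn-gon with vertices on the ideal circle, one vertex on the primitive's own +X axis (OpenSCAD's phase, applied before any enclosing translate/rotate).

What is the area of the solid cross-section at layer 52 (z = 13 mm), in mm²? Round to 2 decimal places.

199.77 mm²

At z = 13 mm: the cylinder: section is a regular 32-gon, circumradius r=8 (area = (32/2)·8.000²·sin(360°/32) = 199.77 mm²); the cube at (2, 10.5) is present — its section is the full 26×6 rectangle (area 156.00 mm²); the cube at (16, 12) is present — its section is the full 10.5×20 rectangle (area 210.00 mm²); Subtracting the remaining from the first: starting from the r=8 cylinder (199.77 mm²), the 26×6 cube at (2, 10.5) misses the remaining region (no effect); the 10.5×20 cube at (16, 12) misses the remaining region (no effect) — area = 199.77 mm²; (whole slice rotated 80° about Z — lengths, areas and connectivity unchanged). Overall, the cross-section is a single solid region. Net area = 199.77 mm².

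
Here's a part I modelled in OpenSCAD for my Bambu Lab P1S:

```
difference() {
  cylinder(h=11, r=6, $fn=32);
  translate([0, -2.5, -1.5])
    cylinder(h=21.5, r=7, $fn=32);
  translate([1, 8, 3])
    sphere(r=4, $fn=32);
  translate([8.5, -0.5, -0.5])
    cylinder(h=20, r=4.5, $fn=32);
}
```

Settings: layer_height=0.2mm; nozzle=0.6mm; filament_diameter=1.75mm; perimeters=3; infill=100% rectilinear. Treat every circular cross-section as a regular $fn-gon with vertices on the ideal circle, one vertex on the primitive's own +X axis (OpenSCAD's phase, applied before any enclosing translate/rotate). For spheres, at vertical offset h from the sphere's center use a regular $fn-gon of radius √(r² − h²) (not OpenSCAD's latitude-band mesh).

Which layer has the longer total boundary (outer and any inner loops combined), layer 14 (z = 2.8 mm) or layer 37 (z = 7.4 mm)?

Layer 14 (z = 2.8): the r=6 cylinder gives a regular 32-gon of circumradius 6 (constant along its height) (perimeter = 2·32·6.000·sin(180°/32) = 37.64 mm); the r=7 cylinder at (0, -2.5) gives a regular 32-gon of circumradius 7 (constant along its height) (perimeter = 2·32·7.000·sin(180°/32) = 43.91 mm); the r=4 sphere at (1, 8) contributes a regular 32-gon of circumradius √(4²−0.2²) = 3.995 (perimeter = 2·32·3.995·sin(180°/32) = 25.06 mm); the r=4.5 cylinder at (8.5, -0.5) contributes a regular 32-gon of circumradius 4.5 (perimeter = 2·32·4.500·sin(180°/32) = 28.23 mm); Subtracting the remaining from the first: starting from the r=6 cylinder, the r=7 cylinder at (0, -2.5) partially overlaps it — only the 97.82 mm² overlap (of its 152.95 mm²) is removed, clipping the outline; the r=4 sphere at (1, 8) partially overlaps it — only the 6.58 mm² overlap (of its 49.82 mm²) is removed, clipping the outline; the r=4.5 cylinder at (8.5, -0.5) partially overlaps it — only the 0.32 mm² overlap (of its 63.21 mm²) is removed, clipping the outline — boundary = 22.27 mm. So its perimeter = 22.27 mm. Layer 37 (z = 7.4): the r=6 cylinder gives a regular 32-gon of circumradius 6 (constant along its height) (perimeter = 2·32·6.000·sin(180°/32) = 37.64 mm); the cylinder at (0, -2.5): section is a regular 32-gon, circumradius r=7 (perimeter = 2·32·7.000·sin(180°/32) = 43.91 mm); the sphere at (1, 8) does not reach this height (|z−center|=4.400 > r=4); the cylinder at (8.5, -0.5): section is a regular 32-gon, circumradius r=4.5 (perimeter = 2·32·4.500·sin(180°/32) = 28.23 mm); Subtracting the remaining from the first: starting from the r=6 cylinder, the r=7 cylinder at (0, -2.5) partially overlaps it — only the 97.82 mm² overlap (of its 152.95 mm²) is removed, clipping the outline; the r=4.5 cylinder at (8.5, -0.5) partially overlaps it — only the 0.32 mm² overlap (of its 63.21 mm²) is removed, clipping the outline — boundary = 27.55 mm. So its perimeter = 27.55 mm. Layer 37 is larger (27.55 vs 22.27 mm).

layer 37 (z = 7.4 mm)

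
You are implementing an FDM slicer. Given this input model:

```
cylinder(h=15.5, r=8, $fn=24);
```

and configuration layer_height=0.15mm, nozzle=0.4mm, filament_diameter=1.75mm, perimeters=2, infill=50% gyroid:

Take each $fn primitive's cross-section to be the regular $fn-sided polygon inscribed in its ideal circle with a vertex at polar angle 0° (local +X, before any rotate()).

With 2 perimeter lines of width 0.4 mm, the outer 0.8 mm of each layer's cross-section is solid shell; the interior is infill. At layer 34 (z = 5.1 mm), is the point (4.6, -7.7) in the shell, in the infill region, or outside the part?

At z = 5.1 mm: the cylinder: section is a regular 24-gon, circumradius r=8. Overall, the cross-section is a single solid region. The nearest boundary edge runs (4.00, -6.93)→(5.66, -5.66); distance from the point to it = 0.98 mm. The point is not inside any of the regions above, so it lies outside the cross-section (0.98 mm from the nearest boundary).

outside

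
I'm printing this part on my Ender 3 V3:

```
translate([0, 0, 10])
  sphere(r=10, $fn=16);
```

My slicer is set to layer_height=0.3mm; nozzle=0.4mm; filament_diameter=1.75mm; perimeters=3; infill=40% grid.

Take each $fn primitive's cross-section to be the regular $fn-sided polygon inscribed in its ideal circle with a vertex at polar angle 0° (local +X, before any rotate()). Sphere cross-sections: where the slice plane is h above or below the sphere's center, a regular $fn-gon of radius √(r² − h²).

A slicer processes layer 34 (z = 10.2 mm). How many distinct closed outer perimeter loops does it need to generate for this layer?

At z = 10.2 mm: the r=10 sphere slices to a regular 16-gon of circumradius 9.998 (√(r²−h²) with h=0.2 from center). The result has 1 disconnected region.

1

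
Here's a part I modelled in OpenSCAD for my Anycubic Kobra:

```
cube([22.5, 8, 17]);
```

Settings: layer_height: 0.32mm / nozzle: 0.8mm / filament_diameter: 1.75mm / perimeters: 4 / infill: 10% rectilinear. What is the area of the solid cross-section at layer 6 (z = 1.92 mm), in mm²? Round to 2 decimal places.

180.00 mm²

At z = 1.92 mm: the 22.5×8 cube contributes its full rectangle (area 180.00 mm²). Overall, the cross-section is a single solid region. Net area = 180.00 mm².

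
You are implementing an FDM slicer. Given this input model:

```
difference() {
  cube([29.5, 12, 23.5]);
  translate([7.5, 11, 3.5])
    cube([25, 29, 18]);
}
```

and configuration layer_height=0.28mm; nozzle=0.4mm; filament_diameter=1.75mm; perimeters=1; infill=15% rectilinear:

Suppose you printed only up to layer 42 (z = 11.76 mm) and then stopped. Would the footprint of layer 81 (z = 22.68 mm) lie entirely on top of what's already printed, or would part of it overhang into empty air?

Compare the two slices. At z = 11.76: the cube (footprint 29.5×12) is included at this height (area 354.00 mm²); the cube at (7.5, 11) (footprint 25×29) is included at this height (area 725.00 mm²); Subtracting the remaining from the first: starting from the 29.5×12 cube (354.00 mm²), the 25×29 cube at (7.5, 11) partially overlaps it — only the 22.00 mm² overlap (of its 725.00 mm²) is removed, clipping the outline — area = 332.00 mm². At z = 22.68: the 29.5×12 cube contributes its full rectangle (area 354.00 mm²); the cube at (7.5, 11) does not reach this height (z outside [3.5, 21.5]); Taking the first minus the rest: none of the subtracted shapes is present at this height, so the 29.5×12 cube is unchanged — area = 354.00 mm². Checking containment: at z = 22.68 the cross-section extends beyond the z = 11.76 cross-section by about 22.00 mm².

part overhangs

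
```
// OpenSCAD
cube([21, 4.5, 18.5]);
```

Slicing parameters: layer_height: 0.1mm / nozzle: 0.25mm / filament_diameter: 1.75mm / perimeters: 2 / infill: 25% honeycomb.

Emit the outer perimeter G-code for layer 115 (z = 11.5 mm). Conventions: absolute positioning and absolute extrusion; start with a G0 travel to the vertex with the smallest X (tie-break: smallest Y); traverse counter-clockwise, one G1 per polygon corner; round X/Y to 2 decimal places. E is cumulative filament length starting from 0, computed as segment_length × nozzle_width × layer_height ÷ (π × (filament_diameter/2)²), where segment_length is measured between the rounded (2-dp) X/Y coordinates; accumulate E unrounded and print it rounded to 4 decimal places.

G0 X0.00 Y0.00 Z11.50
G1 X21.00 Y0.00 E0.2183
G1 X21.00 Y4.50 E0.2650
G1 X0.00 Y4.50 E0.4833
G1 X0.00 Y0.00 E0.5301

At z = 11.5 mm: the cube is present — its section is the full 21×4.5 rectangle. The outline is a single polygon with 4 vertices. Extrusion per mm of travel: 0.25 × 0.1 / (π × 0.875²) = 0.010394. Accumulating E over each segment gives final E = 0.5301.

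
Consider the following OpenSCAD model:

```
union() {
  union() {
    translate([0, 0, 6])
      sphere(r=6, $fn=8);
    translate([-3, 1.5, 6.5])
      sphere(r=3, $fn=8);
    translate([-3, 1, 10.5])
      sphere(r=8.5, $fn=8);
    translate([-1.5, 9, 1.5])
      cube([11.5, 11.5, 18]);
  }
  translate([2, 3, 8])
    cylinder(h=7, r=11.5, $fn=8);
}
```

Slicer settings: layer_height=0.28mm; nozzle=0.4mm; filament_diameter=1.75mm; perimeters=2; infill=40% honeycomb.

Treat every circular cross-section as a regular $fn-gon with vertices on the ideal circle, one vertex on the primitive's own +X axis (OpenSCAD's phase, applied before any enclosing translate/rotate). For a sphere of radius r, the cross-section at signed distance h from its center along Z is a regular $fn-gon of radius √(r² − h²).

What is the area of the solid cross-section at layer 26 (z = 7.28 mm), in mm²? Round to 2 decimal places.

317.15 mm²

At z = 7.28 mm: the r=6 sphere contributes a regular 8-gon of circumradius √(6²−1.28²) = 5.862 (area = (8/2)·5.862²·sin(360°/8) = 97.19 mm²); the sphere at (-3, 1.5): section is a regular 8-gon, circumradius = √(r²−h²) = √(3²−0.78²) = 2.897 (area = (8/2)·2.897²·sin(360°/8) = 23.74 mm²); the r=8.5 sphere at (-3, 1) contributes a regular 8-gon of circumradius √(8.5²−3.22²) = 7.866 (area = (8/2)·7.866²·sin(360°/8) = 175.03 mm²); the cube at (-1.5, 9) is present — its section is the full 11.5×11.5 rectangle (area 132.25 mm²); Combining (union): the regions partially overlap — summed areas 428.20 mm² minus the doubly-counted overlap 111.05 mm² gives 317.15 mm² — area = 317.15 mm²; the cylinder at (2, 3) is not intersected at this z (z outside [8, 15]); Merging all regions: only that combined region is present, so the union is just that shape — area = 317.15 mm². Overall, the cross-section has 2 separate islands. Net area = 317.15 mm².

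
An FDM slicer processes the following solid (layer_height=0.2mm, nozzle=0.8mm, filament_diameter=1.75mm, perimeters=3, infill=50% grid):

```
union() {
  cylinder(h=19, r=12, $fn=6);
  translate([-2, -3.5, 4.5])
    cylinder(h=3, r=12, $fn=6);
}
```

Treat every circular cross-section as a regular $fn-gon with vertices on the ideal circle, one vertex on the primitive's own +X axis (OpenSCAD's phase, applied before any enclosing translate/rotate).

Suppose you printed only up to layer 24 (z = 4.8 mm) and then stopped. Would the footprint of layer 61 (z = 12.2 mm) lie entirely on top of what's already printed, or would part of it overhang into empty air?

entirely on top

Compare the two slices. At z = 4.8: the r=12 cylinder gives a regular 6-gon of circumradius 12 (constant along its height) (area = (6/2)·12.000²·sin(360°/6) = 374.12 mm²); the r=12 cylinder at (-2, -3.5) gives a regular 6-gon of circumradius 12 (constant along its height) (area = (6/2)·12.000²·sin(360°/6) = 374.12 mm²); Taking the union: the regions partially overlap — summed areas 748.25 mm² minus the doubly-counted overlap 290.20 mm² gives 458.05 mm² — area = 458.05 mm². At z = 12.2: the cylinder: section is a regular 6-gon, circumradius r=12 (area = (6/2)·12.000²·sin(360°/6) = 374.12 mm²); the cylinder at (-2, -3.5) is not intersected at this z (z outside [4.5, 7.5]); Taking the union: only the r=12 cylinder is present, so the union is just that shape — area = 374.12 mm². Checking containment: the cross-section at z = 12.2 is a subset of the cross-section at z = 4.8.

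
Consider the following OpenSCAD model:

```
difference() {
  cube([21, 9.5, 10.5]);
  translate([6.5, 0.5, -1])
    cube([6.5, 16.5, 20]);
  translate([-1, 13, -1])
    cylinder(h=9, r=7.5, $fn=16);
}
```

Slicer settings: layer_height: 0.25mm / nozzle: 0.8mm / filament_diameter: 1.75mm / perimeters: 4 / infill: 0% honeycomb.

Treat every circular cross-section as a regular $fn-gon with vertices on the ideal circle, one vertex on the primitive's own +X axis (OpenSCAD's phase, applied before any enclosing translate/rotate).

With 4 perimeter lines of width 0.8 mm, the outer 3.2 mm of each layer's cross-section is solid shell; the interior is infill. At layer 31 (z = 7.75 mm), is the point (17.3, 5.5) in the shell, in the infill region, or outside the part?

infill

At z = 7.75 mm: the cube is present — its section is the full 21×9.5 rectangle; the cube at (6.5, 0.5) (footprint 6.5×16.5) is included at this height; the r=7.5 cylinder at (-1, 13) gives a regular 16-gon of circumradius 7.5 (constant along its height); Subtracting the remaining from the first: starting from the 21×9.5 cube, the 6.5×16.5 cube at (6.5, 0.5) partially overlaps it — only the 58.50 mm² overlap (of its 107.25 mm²) is removed, clipping the outline; the r=7.5 cylinder at (-1, 13) partially overlaps it — only the 14.21 mm² overlap (of its 172.21 mm²) is removed, clipping the outline — 1 connected region. Overall, the cross-section is a single solid region. The nearest boundary edge runs (21.00, 9.50)→(21.00, 0.00); distance from the point to it = 3.70 mm. The point is inside the cross-section and 3.70 mm from the nearest boundary — more than the 3.2 mm shell width (4 × 0.8), so it's in the infill interior.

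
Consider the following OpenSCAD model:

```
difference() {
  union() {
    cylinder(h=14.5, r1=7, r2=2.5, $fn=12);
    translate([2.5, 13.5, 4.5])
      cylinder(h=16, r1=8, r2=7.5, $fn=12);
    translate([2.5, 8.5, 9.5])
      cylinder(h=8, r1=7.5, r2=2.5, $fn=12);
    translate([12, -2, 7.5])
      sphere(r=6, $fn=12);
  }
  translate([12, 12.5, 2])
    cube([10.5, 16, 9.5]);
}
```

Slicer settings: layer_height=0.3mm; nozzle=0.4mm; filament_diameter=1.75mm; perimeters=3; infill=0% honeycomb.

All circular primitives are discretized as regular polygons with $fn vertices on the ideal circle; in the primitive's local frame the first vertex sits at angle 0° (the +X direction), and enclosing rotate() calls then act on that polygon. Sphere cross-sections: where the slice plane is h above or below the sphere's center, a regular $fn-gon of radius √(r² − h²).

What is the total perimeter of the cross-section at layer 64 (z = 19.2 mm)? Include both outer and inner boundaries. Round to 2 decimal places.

At z = 19.2 mm: the cone is absent (z outside [0, 14.5]); the cone at (2.5, 13.5) (r1=8→r2=7.5) has section circumradius 7.541 here — a regular 12-gon (perimeter = 2·12·7.541·sin(180°/12) = 46.84 mm); the cone at (2.5, 8.5) is not intersected at this z (z outside [9.5, 17.5]); the sphere at (12, -2) does not reach this height (|z−center|=11.700 > r=6); Combining (union): only the cone at (2.5, 13.5) is present, so the union is just that shape — boundary = 46.84 mm; the cube at (12, 12.5) is absent (z outside [2, 11.5]); Subtracting the remaining from the first: none of the subtracted shapes is present at this height, so the result so far is unchanged — boundary = 46.84 mm. Overall, the cross-section is a single solid region. Total boundary length (outer) = 46.84 mm.

46.84 mm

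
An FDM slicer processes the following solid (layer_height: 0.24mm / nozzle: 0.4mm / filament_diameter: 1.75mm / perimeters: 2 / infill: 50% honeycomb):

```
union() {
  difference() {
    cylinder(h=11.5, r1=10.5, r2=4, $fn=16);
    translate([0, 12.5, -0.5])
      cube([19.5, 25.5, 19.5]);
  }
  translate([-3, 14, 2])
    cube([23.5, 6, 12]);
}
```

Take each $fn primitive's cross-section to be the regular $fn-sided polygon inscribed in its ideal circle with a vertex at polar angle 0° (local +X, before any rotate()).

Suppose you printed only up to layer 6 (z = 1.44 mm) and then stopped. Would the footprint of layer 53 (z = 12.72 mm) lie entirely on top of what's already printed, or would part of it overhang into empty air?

Compare the two slices. At z = 1.44: the cone: at t=0.125 of its height the radius interpolates to r₁+(r₂−r₁)t = 9.686, giving a regular 16-gon of that circumradius (area = (16/2)·9.686²·sin(360°/16) = 287.23 mm²); the cube at (0, 12.5) is present — its section is the full 19.5×25.5 rectangle (area 497.25 mm²); After the difference (first − rest): starting from the cone (287.23 mm²), the 19.5×25.5 cube at (0, 12.5) misses the remaining region (no effect) — area = 287.23 mm²; the cube at (-3, 14) is absent (z outside [2, 14]); Taking the union: only the result so far is present, so the union is just that shape — area = 287.23 mm². At z = 12.72: the cone is not intersected at this z (z outside [0, 11.5]); the cube at (0, 12.5) is present — its section is the full 19.5×25.5 rectangle (area 497.25 mm²); After the difference (first − rest): the first operand is absent here, so nothing remains; the 23.5×6 cube at (-3, 14) contributes its full rectangle (area 141.00 mm²); Combining (union): only the 23.5×6 cube at (-3, 14) is present, so the union is just that shape — area = 141.00 mm². Checking containment: at z = 12.72 the cross-section extends beyond the z = 1.44 cross-section by about 141.00 mm².

part overhangs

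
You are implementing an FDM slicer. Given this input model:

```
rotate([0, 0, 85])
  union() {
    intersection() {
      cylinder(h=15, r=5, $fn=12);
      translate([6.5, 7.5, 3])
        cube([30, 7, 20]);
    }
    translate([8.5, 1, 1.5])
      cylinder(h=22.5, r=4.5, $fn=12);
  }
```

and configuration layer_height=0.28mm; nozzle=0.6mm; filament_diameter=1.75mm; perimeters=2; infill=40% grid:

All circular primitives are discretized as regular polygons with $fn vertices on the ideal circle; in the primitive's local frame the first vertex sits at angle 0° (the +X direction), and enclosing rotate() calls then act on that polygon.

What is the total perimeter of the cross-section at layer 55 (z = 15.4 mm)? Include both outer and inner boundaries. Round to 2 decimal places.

At z = 15.4 mm: the cylinder does not reach this height (z outside [0, 15]); the 30×7 cube at (6.5, 7.5) contributes its full rectangle (perimeter 74.00 mm); Taking the intersection: at least one operand is absent at this height, so nothing remains; the cylinder at (8.5, 1): section is a regular 12-gon, circumradius r=4.5 (perimeter = 2·12·4.500·sin(180°/12) = 27.95 mm); Combining (union): only the r=4.5 cylinder at (8.5, 1) is present, so the union is just that shape — boundary = 27.95 mm; (rotated 85° about Z; rotation is an isometry so areas/perimeters/island counts are preserved). Overall, the cross-section is a single solid region. Total boundary length (outer) = 27.95 mm.

27.95 mm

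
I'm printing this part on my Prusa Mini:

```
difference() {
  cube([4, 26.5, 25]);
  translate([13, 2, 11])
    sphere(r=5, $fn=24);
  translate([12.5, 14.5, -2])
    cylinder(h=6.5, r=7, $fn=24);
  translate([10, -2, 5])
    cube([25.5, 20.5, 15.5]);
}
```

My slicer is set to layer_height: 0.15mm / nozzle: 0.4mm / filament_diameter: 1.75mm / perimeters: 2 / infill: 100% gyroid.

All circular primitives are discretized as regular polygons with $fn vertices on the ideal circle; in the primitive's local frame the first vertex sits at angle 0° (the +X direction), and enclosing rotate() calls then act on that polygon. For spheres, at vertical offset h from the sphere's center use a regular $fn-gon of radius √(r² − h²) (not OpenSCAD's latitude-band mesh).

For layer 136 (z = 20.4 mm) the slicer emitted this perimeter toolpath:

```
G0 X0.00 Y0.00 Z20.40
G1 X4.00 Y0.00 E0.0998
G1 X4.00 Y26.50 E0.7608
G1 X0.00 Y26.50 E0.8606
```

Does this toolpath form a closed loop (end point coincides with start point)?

Start point (G0): (0.00, 0.00). End point (last G1): the path does not return to the start — open.

no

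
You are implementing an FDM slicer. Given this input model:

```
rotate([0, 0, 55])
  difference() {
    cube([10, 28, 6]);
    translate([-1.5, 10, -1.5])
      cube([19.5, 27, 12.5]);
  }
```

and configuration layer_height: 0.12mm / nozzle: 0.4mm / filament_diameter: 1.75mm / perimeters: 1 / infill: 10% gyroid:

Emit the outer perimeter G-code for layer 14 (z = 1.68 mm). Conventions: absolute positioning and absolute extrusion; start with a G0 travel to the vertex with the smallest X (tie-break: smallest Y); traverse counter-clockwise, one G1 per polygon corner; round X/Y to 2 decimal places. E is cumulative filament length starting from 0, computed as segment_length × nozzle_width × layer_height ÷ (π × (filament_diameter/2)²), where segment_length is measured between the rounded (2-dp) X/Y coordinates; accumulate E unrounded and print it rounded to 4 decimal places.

G0 X-8.19 Y5.74 Z1.68
G1 X0.00 Y0.00 E0.1996
G1 X5.74 Y8.19 E0.3992
G1 X-2.46 Y13.93 E0.5989
G1 X-8.19 Y5.74 E0.7984

At z = 1.68 mm: the cube is present — its section is the full 10×28 rectangle; the 19.5×27 cube at (-1.5, 10) contributes its full rectangle; Taking the first minus the rest: starting from the 10×28 cube, the 19.5×27 cube at (-1.5, 10) partially overlaps it — only the 180.00 mm² overlap (of its 526.50 mm²) is removed, clipping the outline — 1 connected region; (rotated 55° about Z; rotation is an isometry so areas/perimeters/island counts are preserved). The outline is a single polygon with 4 vertices. Extrusion per mm of travel: 0.4 × 0.12 / (π × 0.875²) = 0.019956. Accumulating E over each segment gives final E = 0.7984.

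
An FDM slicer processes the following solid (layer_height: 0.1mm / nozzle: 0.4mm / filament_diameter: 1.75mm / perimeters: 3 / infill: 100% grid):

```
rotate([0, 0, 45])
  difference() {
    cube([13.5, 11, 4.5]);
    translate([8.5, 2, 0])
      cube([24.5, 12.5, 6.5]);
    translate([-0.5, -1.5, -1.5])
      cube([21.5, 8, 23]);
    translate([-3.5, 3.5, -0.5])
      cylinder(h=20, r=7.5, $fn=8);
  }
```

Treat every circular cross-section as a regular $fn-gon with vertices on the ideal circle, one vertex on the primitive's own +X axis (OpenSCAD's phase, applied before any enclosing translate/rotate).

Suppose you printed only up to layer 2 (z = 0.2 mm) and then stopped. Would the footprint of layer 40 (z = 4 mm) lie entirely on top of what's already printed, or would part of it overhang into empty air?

Compare the two slices. At z = 0.2: the cube is present — its section is the full 13.5×11 rectangle (area 148.50 mm²); the 24.5×12.5 cube at (8.5, 2) contributes its full rectangle (area 306.25 mm²); the cube at (-0.5, -1.5) is present — its section is the full 21.5×8 rectangle (area 172.00 mm²); the r=7.5 cylinder at (-3.5, 3.5) contributes a regular 8-gon of circumradius 7.5 (area = (8/2)·7.500²·sin(360°/8) = 159.10 mm²); Subtracting the remaining from the first: starting from the 13.5×11 cube (148.50 mm²), the 24.5×12.5 cube at (8.5, 2) partially overlaps it — only the 45.00 mm² overlap (of its 306.25 mm²) is removed, clipping the outline; the 21.5×8 cube at (-0.5, -1.5) partially overlaps it — only the 65.25 mm² overlap (of its 172.00 mm²) is removed, clipping the outline; the r=7.5 cylinder at (-3.5, 3.5) partially overlaps it — only the 5.93 mm² overlap (of its 159.10 mm²) is removed, clipping the outline — area = 32.32 mm²; (rotated 45° about Z; rotation is an isometry so areas/perimeters/island counts are preserved). At z = 4: the cube is present — its section is the full 13.5×11 rectangle (area 148.50 mm²); the 24.5×12.5 cube at (8.5, 2) contributes its full rectangle (area 306.25 mm²); the cube at (-0.5, -1.5) (footprint 21.5×8) is included at this height (area 172.00 mm²); the r=7.5 cylinder at (-3.5, 3.5) gives a regular 8-gon of circumradius 7.5 (constant along its height) (area = (8/2)·7.500²·sin(360°/8) = 159.10 mm²); After the difference (first − rest): starting from the 13.5×11 cube (148.50 mm²), the 24.5×12.5 cube at (8.5, 2) partially overlaps it — only the 45.00 mm² overlap (of its 306.25 mm²) is removed, clipping the outline; the 21.5×8 cube at (-0.5, -1.5) partially overlaps it — only the 65.25 mm² overlap (of its 172.00 mm²) is removed, clipping the outline; the r=7.5 cylinder at (-3.5, 3.5) partially overlaps it — only the 5.93 mm² overlap (of its 159.10 mm²) is removed, clipping the outline — area = 32.32 mm²; (rotated 45° about Z; rotation is an isometry so areas/perimeters/island counts are preserved). Checking containment: the cross-section at z = 4 is a subset of the cross-section at z = 0.2.

entirely on top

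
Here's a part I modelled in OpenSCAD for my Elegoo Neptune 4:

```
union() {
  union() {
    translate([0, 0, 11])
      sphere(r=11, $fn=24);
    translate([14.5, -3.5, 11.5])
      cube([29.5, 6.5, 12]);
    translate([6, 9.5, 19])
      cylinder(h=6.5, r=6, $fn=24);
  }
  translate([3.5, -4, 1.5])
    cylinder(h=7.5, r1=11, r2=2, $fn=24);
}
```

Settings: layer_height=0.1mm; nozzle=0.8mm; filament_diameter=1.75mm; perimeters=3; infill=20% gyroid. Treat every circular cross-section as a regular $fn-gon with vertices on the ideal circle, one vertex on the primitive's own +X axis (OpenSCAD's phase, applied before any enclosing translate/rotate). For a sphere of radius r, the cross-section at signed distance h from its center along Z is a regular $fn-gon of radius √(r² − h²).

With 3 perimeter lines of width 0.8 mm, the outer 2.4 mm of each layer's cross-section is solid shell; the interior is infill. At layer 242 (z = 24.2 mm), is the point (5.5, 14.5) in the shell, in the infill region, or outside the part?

At z = 24.2 mm: the sphere does not reach this height (|z−center|=13.200 > r=11); the cube at (14.5, -3.5) is not intersected at this z (z outside [11.5, 23.5]); the r=6 cylinder at (6, 9.5) gives a regular 24-gon of circumradius 6 (constant along its height); Taking the union: only the r=6 cylinder at (6, 9.5) is present, so the union is just that shape — 1 connected region; the cone at (3.5, -4) is absent (z outside [1.5, 9]); Merging all regions: only that combined region is present, so the union is just that shape — 1 connected region. Overall, the cross-section is a single solid region. The nearest boundary edge runs (6.00, 15.50)→(4.45, 15.30); distance from the point to it = 0.93 mm. The point is inside the cross-section, 0.93 mm from the nearest boundary — within the 2.4 mm shell band (3 × 0.8).

shell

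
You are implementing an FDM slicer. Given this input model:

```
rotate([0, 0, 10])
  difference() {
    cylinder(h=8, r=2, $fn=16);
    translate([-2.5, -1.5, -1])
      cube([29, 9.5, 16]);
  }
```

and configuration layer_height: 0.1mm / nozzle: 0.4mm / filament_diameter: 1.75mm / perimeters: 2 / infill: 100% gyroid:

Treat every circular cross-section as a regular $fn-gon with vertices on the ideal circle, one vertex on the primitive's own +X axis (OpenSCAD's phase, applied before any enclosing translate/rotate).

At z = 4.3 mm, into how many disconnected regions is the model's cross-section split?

1

At z = 4.3 mm: the cylinder: section is a regular 16-gon, circumradius r=2; the 29×9.5 cube at (-2.5, -1.5) contributes its full rectangle; Subtracting the remaining from the first: starting from the r=2 cylinder, the 29×9.5 cube at (-2.5, -1.5) partially overlaps it — only the 11.42 mm² overlap (of its 275.50 mm²) is removed, clipping the outline — 1 connected region; (rotated 10° about Z; rotation is an isometry so areas/perimeters/island counts are preserved). The result has 1 disconnected region.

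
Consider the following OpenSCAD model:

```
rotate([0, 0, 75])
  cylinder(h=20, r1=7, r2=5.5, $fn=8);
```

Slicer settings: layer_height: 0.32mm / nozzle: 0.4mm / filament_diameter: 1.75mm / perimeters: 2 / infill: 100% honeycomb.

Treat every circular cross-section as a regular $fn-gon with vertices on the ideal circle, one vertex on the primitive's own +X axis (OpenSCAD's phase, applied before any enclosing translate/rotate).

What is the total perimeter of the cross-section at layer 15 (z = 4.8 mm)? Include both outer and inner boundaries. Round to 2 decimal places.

At z = 4.8 mm: the cone contributes a regular 8-gon of circumradius 6.640 (interpolated between r1=7 and r2=5.5 at t=0.240) (perimeter = 2·8·6.640·sin(180°/8) = 40.66 mm); (rotated 75° about Z; rotation is an isometry so areas/perimeters/island counts are preserved). Overall, the cross-section is a single solid region. Total boundary length (outer) = 40.66 mm.

40.66 mm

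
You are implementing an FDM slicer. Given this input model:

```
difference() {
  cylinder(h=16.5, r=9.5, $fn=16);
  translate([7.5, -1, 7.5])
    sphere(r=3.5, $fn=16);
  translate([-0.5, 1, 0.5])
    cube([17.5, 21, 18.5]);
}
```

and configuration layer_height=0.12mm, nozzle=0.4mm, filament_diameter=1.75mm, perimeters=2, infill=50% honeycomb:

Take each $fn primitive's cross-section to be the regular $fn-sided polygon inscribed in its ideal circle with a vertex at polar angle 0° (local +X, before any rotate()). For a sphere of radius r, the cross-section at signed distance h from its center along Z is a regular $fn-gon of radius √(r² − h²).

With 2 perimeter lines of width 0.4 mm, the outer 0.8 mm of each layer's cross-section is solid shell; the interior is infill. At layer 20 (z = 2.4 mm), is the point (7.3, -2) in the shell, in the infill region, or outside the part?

At z = 2.4 mm: the r=9.5 cylinder contributes a regular 16-gon of circumradius 9.5; the sphere at (7.5, -1) is not intersected at this z (|z−center|=5.100 > r=3.5); the cube at (-0.5, 1) is present — its section is the full 17.5×21 rectangle; Subtracting the remaining from the first: starting from the r=9.5 cylinder, the 17.5×21 cube at (-0.5, 1) partially overlaps it — only the 63.90 mm² overlap (of its 367.50 mm²) is removed, clipping the outline — 1 connected region. Overall, the cross-section is a single solid region. The nearest boundary edge runs (9.50, 0.00)→(8.78, -3.64); distance from the point to it = 1.77 mm. The point is inside the cross-section and 1.77 mm from the nearest boundary — more than the 0.8 mm shell width (2 × 0.4), so it's in the infill interior.

infill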